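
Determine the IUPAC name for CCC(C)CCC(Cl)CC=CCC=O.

The longest carbon chain that includes the –CHO group and the multiple bond has 11 carbons, so the parent hydride is undecane.
An aldehyde (terminal –CHO) is the principal characteristic group, giving the suffix -al.
The chain contains a C=C double bond, so the unsaturation ending is -ene.
The numbering direction is chosen so that the aldehyde carbon is C-1 by definition.
With this numbering: the double bond between C-3 and C-4; a chloro group at C-6; a methyl group at C-9.
The substituents are ordered alphabetically, ignoring any di-/tri- multipliers.
Putting it together: 6-chloro-9-methylundec-3-enal.

6-chloro-9-methylundec-3-enal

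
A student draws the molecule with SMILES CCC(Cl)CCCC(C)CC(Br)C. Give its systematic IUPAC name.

The longest carbon chain is 10 atoms: the parent is decane.
Number the chain so that the substituent locant set {2,4,8} is lower than {3,7,9} at the first point of difference.
This places a bromo group at C-2; a chloro group at C-8; a methyl group at C-4.
Substituent prefixes are cited in alphabetical order (multiplying prefixes like di-/tri- are ignored for ordering).
Putting it together: 2-bromo-8-chloro-4-methyldecane.

2-bromo-8-chloro-4-methyldecane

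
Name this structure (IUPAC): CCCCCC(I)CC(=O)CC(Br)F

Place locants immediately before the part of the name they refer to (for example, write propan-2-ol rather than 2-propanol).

Counting along the main chain through the carbonyl gives 10 carbons: the parent is decane.
The highest-priority functional group is a ketone (C=O on an internal carbon), so the name ends in -one.
Number the chain so that numbering from this end puts the carbonyl group at C-3 rather than C-8.
With this numbering: the carbonyl at C-3; a bromo group at C-1; a fluoro group at C-1; an iodo group at C-5.
The substituents are ordered alphabetically, ignoring any di-/tri- multipliers.
Assembling the pieces gives 1-bromo-1-fluoro-5-iododecan-3-one.

1-bromo-1-fluoro-5-iododecan-3-one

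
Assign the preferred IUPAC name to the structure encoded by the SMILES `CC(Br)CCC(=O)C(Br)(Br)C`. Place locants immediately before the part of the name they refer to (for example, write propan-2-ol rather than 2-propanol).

2,2,6-tribromoheptan-3-one

Counting along the main chain through the carbonyl gives 7 carbons: the parent is heptane.
The highest-priority functional group is a ketone (C=O on an internal carbon), so the name ends in -one.
Number the chain so that numbering from this end puts the carbonyl group at C-3 rather than C-5.
That gives the carbonyl at C-3; bromo groups at C-2 (×2) and C-6.
Putting it together: 2,2,6-tribromoheptan-3-one.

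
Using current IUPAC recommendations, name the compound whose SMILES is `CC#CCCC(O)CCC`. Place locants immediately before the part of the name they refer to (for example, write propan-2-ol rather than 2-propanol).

The longest chain bearing the –OH group and the multiple bond is 9 carbons long (nonane).
An alcohol (–OH) is the principal characteristic group, giving the suffix -ol.
A C≡C triple bond in the chain gives the infix -yne-.
The numbering direction is chosen so that numbering from this end puts the hydroxyl group at C-4 rather than C-6.
With this numbering: the hydroxyl at C-4; the triple bond between C-7 and C-8.
Putting it together: non-7-yn-4-ol.

non-7-yn-4-ol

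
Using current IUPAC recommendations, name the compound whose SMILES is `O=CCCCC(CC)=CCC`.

5-ethyloct-5-enal

The longest chain bearing the –CHO group and the multiple bond is 8 carbons long (octane).
The highest-priority functional group is an aldehyde (terminal –CHO), so the name ends in -al.
There is one C=C double bond, indicated by the ending -ene.
The numbering direction is chosen so that the aldehyde carbon is C-1 by definition.
This places the double bond between C-5 and C-6; an ethyl group at C-5.
The name is 5-ethyloct-5-enal.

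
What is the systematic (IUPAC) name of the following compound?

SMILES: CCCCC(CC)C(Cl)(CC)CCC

The longest continuous carbon chain has 9 atoms, so the parent hydride is nonane.
The numbering direction is chosen so that the substituent locant set {4,4,5} is lower than {5,6,6} at the first point of difference.
That gives a chloro group at C-4; ethyl groups at C-4 and C-5.
Substituent prefixes are cited in alphabetical order (multiplying prefixes like di-/tri- are ignored for ordering).
The name is 4-chloro-4,5-diethylnonane.

4-chloro-4,5-diethylnonane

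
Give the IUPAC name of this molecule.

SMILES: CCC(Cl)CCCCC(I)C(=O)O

7-chloro-2-iodononanoic acid

Counting along the main chain through the –COOH group gives 9 carbons: the parent is nonane.
The highest-priority functional group is a carboxylic acid (terminal –COOH), so the name ends in -oic acid.
Number the chain so that the carboxylic acid carbon is C-1 by definition.
That gives a chloro group at C-7; an iodo group at C-2.
The substituents are ordered alphabetically, ignoring any di-/tri- multipliers.
The name is 7-chloro-2-iodononanoic acid.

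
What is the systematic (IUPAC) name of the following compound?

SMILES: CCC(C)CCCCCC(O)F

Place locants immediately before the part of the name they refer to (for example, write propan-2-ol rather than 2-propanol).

1-fluoro-7-methylnonan-1-ol

Counting along the main chain through the –OH group gives 9 carbons: the parent is nonane.
An alcohol (–OH) is the principal characteristic group, giving the suffix -ol.
Choose the numbering such that numbering from this end puts the hydroxyl group at C-1 rather than C-9.
That gives the hydroxyl at C-1; a fluoro group at C-1; a methyl group at C-7.
Substituent prefixes are cited in alphabetical order (multiplying prefixes like di-/tri- are ignored for ordering).
The name is 1-fluoro-7-methylnonan-1-ol.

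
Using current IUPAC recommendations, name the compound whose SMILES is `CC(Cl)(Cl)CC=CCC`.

6,6-dichlorohept-3-ene

Counting along the main chain through the multiple bond gives 7 carbons: the parent is heptane.
A C=C double bond in the chain gives the infix -ene-.
Choose the numbering such that numbering from this end puts the double bond at C-3 rather than C-4.
That gives the double bond between C-3 and C-4; two chloro groups at C-6.
Assembling the pieces gives 6,6-dichlorohept-3-ene.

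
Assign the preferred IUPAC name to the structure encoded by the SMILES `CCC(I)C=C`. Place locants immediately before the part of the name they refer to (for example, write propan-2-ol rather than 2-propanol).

Counting along the main chain through the multiple bond gives 5 carbons: the parent is pentane.
The chain contains a C=C double bond, so the unsaturation ending is -ene.
Number the chain so that numbering from this end puts the double bond at C-1 rather than C-4.
This places the double bond between C-1 and C-2; an iodo group at C-3.
Assembling the pieces gives 3-iodopent-1-ene.

3-iodopent-1-ene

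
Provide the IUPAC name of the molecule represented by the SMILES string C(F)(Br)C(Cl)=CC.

The longest carbon chain that includes the multiple bond has 4 carbons, so the parent hydride is butane.
A C=C double bond in the chain gives the infix -ene-.
Number the chain so that the substituent locant set {1,1,2} is lower than {3,4,4} at the first point of difference.
This places the double bond between C-2 and C-3; a bromo group at C-1; a chloro group at C-2; a fluoro group at C-1.
The substituents are ordered alphabetically, ignoring any di-/tri- multipliers.
The name is 1-bromo-2-chloro-1-fluorobut-2-ene.

1-bromo-2-chloro-1-fluorobut-2-ene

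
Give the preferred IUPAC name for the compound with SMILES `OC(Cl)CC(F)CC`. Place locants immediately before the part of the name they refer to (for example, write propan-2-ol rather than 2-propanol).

The longest carbon chain that includes the –OH group has 5 carbons, so the parent hydride is pentane.
An alcohol (–OH) is the principal characteristic group, giving the suffix -ol.
Number the chain so that numbering from this end puts the hydroxyl group at C-1 rather than C-5.
This places the hydroxyl at C-1; a chloro group at C-1; a fluoro group at C-3.
Substituent prefixes are cited in alphabetical order (multiplying prefixes like di-/tri- are ignored for ordering).
Putting it together: 1-chloro-3-fluoropentan-1-ol.

1-chloro-3-fluoropentan-1-ol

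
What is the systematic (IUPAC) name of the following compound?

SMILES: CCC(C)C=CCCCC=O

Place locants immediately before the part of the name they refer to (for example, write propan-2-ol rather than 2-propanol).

The longest carbon chain that includes the –CHO group and the multiple bond has 9 carbons, so the parent hydride is nonane.
The principal characteristic group is an aldehyde (terminal –CHO), named with the suffix -al.
The chain contains a C=C double bond, so the unsaturation ending is -ene.
Choose the numbering such that the aldehyde carbon is C-1 by definition.
With this numbering: the double bond between C-5 and C-6; a methyl group at C-7.
Assembling the pieces gives 7-methylnon-5-enal.

7-methylnon-5-enal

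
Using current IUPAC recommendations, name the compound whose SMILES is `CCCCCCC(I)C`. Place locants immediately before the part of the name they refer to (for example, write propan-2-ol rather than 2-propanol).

The longest carbon chain is 8 atoms: the parent is octane.
Choose the numbering such that the substituent locant set {2} is lower than {7} at the first point of difference.
That gives an iodo group at C-2.
Assembling the pieces gives 2-iodooctane.

2-iodooctane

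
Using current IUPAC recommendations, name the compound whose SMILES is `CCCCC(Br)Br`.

The parent chain contains 5 carbons (pentane).
Choose the numbering such that the substituent locant set {1,1} is lower than {5,5} at the first point of difference.
This places two bromo groups at C-1.
Assembling the pieces gives 1,1-dibromopentane.

1,1-dibromopentane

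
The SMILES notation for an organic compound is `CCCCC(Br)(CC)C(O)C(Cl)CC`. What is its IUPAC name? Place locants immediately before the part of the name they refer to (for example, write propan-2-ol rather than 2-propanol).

5-bromo-3-chloro-5-ethylnonan-4-ol

The longest chain bearing the –OH group is 9 carbons long (nonane).
The highest-priority functional group is an alcohol (–OH), so the name ends in -ol.
Number the chain so that numbering from this end puts the hydroxyl group at C-4 rather than C-6.
This places the hydroxyl at C-4; a bromo group at C-5; a chloro group at C-3; an ethyl group at C-5.
Prefixes are listed alphabetically: bromo, chloro, ethyl.
Assembling the pieces gives 5-bromo-3-chloro-5-ethylnonan-4-ol.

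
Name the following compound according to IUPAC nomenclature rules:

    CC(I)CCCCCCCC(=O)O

9-iododecanoic acid

The longest chain bearing the –COOH group is 10 carbons long (decane).
The principal characteristic group is a carboxylic acid (terminal –COOH), named with the suffix -oic acid.
The numbering direction is chosen so that the carboxylic acid carbon is C-1 by definition.
That gives an iodo group at C-9.
Putting it together: 9-iododecanoic acid.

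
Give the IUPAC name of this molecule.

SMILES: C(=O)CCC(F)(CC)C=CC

The longest carbon chain that includes the –CHO group and the multiple bond has 7 carbons, so the parent hydride is heptane.
An aldehyde (terminal –CHO) is the principal characteristic group, giving the suffix -al.
A C=C double bond in the chain gives the infix -ene-.
The numbering direction is chosen so that the aldehyde carbon is C-1 by definition.
With this numbering: the double bond between C-5 and C-6; an ethyl group at C-4; a fluoro group at C-4.
Substituent prefixes are cited in alphabetical order (multiplying prefixes like di-/tri- are ignored for ordering).
Assembling the pieces gives 4-ethyl-4-fluorohept-5-enal.

4-ethyl-4-fluorohept-5-enal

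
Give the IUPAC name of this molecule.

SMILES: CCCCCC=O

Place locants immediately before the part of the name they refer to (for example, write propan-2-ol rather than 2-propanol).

Counting along the main chain through the –CHO group gives 6 carbons: the parent is hexane.
The highest-priority functional group is an aldehyde (terminal –CHO), so the name ends in -al.
The numbering direction is chosen so that the aldehyde carbon is C-1 by definition.
Putting it together: hexanal.

hexanal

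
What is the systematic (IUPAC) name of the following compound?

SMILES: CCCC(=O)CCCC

octan-4-one

Counting along the main chain through the carbonyl gives 8 carbons: the parent is octane.
The highest-priority functional group is a ketone (C=O on an internal carbon), so the name ends in -one.
Number the chain so that numbering from this end puts the carbonyl group at C-4 rather than C-5.
With this numbering: the carbonyl at C-4.
The name is octan-4-one.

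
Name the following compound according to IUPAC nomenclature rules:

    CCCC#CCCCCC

The longest carbon chain that includes the multiple bond has 10 carbons, so the parent hydride is decane.
A C≡C triple bond in the chain gives the infix -yne-.
Choose the numbering such that numbering from this end puts the triple bond at C-4 rather than C-6.
This places the triple bond between C-4 and C-5.
Putting it together: dec-4-yne.

dec-4-yne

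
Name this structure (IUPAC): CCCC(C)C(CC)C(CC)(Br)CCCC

6-bromo-5,6-diethyl-4-methyldecane

The longest carbon chain is 10 atoms: the parent is decane.
Choose the numbering such that the substituent locant set {4,5,6,6} is lower than {5,5,6,7} at the first point of difference.
With this numbering: a bromo group at C-6; ethyl groups at C-5 and C-6; a methyl group at C-4.
The substituents are ordered alphabetically, ignoring any di-/tri- multipliers.
Assembling the pieces gives 6-bromo-5,6-diethyl-4-methyldecane.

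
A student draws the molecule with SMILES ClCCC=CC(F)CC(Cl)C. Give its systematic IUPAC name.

1,7-dichloro-5-fluorooct-3-ene

Counting along the main chain through the multiple bond gives 8 carbons: the parent is octane.
A C=C double bond in the chain gives the infix -ene-.
Number the chain so that numbering from this end puts the double bond at C-3 rather than C-5.
That gives the double bond between C-3 and C-4; chloro groups at C-1 and C-7; a fluoro group at C-5.
The substituents are ordered alphabetically, ignoring any di-/tri- multipliers.
The name is 1,7-dichloro-5-fluorooct-3-ene.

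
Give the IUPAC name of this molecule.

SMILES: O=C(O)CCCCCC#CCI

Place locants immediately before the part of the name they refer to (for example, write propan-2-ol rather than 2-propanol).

The longest carbon chain that includes the –COOH group and the multiple bond has 9 carbons, so the parent hydride is nonane.
The highest-priority functional group is a carboxylic acid (terminal –COOH), so the name ends in -oic acid.
The chain contains a C≡C triple bond, so the unsaturation ending is -yne.
The numbering direction is chosen so that the carboxylic acid carbon is C-1 by definition.
That gives the triple bond between C-7 and C-8; an iodo group at C-9.
The name is 9-iodonon-7-ynoic acid.

9-iodonon-7-ynoic acid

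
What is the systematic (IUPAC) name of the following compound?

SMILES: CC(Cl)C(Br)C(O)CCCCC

Counting along the main chain through the –OH group gives 9 carbons: the parent is nonane.
The principal characteristic group is an alcohol (–OH), named with the suffix -ol.
Number the chain so that numbering from this end puts the hydroxyl group at C-4 rather than C-6.
With this numbering: the hydroxyl at C-4; a bromo group at C-3; a chloro group at C-2.
Substituent prefixes are cited in alphabetical order (multiplying prefixes like di-/tri- are ignored for ordering).
Putting it together: 3-bromo-2-chlorononan-4-ol.

3-bromo-2-chlorononan-4-ol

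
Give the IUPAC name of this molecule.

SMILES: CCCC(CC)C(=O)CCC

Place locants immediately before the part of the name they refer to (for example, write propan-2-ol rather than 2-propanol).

Counting along the main chain through the carbonyl gives 8 carbons: the parent is octane.
A ketone (C=O on an internal carbon) is the principal characteristic group, giving the suffix -one.
Choose the numbering such that numbering from this end puts the carbonyl group at C-4 rather than C-5.
This places the carbonyl at C-4; an ethyl group at C-5.
Assembling the pieces gives 5-ethyloctan-4-one.

5-ethyloctan-4-one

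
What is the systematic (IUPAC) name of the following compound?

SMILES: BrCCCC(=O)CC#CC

1-bromooct-6-yn-4-one

Counting along the main chain through the carbonyl and the multiple bond gives 8 carbons: the parent is octane.
A ketone (C=O on an internal carbon) is the principal characteristic group, giving the suffix -one.
The chain contains a C≡C triple bond, so the unsaturation ending is -yne.
Number the chain so that numbering from this end puts the carbonyl group at C-4 rather than C-5.
That gives the carbonyl at C-4; the triple bond between C-6 and C-7; a bromo group at C-1.
Assembling the pieces gives 1-bromooct-6-yn-4-one.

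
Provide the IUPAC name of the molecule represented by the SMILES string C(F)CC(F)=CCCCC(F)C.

1,3,8-trifluoronon-3-ene

The longest chain bearing the multiple bond is 9 carbons long (nonane).
The chain contains a C=C double bond, so the unsaturation ending is -ene.
The numbering direction is chosen so that numbering from this end puts the double bond at C-3 rather than C-6.
This places the double bond between C-3 and C-4; fluoro groups at C-1 and C-3 and C-8.
Putting it together: 1,3,8-trifluoronon-3-ene.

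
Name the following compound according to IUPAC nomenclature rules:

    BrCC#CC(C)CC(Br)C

The longest carbon chain that includes the multiple bond has 7 carbons, so the parent hydride is heptane.
The chain contains a C≡C triple bond, so the unsaturation ending is -yne.
Number the chain so that numbering from this end puts the triple bond at C-2 rather than C-5.
With this numbering: the triple bond between C-2 and C-3; bromo groups at C-1 and C-6; a methyl group at C-4.
The substituents are ordered alphabetically, ignoring any di-/tri- multipliers.
The name is 1,6-dibromo-4-methylhept-2-yne.

1,6-dibromo-4-methylhept-2-yne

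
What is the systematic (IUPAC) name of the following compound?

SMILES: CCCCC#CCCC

non-4-yne

The longest chain bearing the multiple bond is 9 carbons long (nonane).
The chain contains a C≡C triple bond, so the unsaturation ending is -yne.
The numbering direction is chosen so that numbering from this end puts the triple bond at C-4 rather than C-5.
That gives the triple bond between C-4 and C-5.
Putting it together: non-4-yne.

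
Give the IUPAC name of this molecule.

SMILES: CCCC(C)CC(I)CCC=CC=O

The longest carbon chain that includes the –CHO group and the multiple bond has 11 carbons, so the parent hydride is undecane.
The principal characteristic group is an aldehyde (terminal –CHO), named with the suffix -al.
A C=C double bond in the chain gives the infix -ene-.
The numbering direction is chosen so that the aldehyde carbon is C-1 by definition.
This places the double bond between C-2 and C-3; an iodo group at C-6; a methyl group at C-8.
The substituents are ordered alphabetically, ignoring any di-/tri- multipliers.
The name is 6-iodo-8-methylundec-2-enal.

6-iodo-8-methylundec-2-enal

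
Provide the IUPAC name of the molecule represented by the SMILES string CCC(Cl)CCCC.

The longest continuous carbon chain has 7 atoms, so the parent hydride is heptane.
The numbering direction is chosen so that the substituent locant set {3} is lower than {5} at the first point of difference.
This places a chloro group at C-3.
Putting it together: 3-chloroheptane.

3-chloroheptane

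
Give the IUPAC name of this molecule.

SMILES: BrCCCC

The parent chain contains 4 carbons (butane).
Number the chain so that the substituent locant set {1} is lower than {4} at the first point of difference.
With this numbering: a bromo group at C-1.
The name is 1-bromobutane.

1-bromobutane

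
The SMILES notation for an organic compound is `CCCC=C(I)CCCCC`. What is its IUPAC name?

5-iododec-4-ene

The longest carbon chain that includes the multiple bond has 10 carbons, so the parent hydride is decane.
A C=C double bond in the chain gives the infix -ene-.
The numbering direction is chosen so that numbering from this end puts the double bond at C-4 rather than C-6.
That gives the double bond between C-4 and C-5; an iodo group at C-5.
Putting it together: 5-iododec-4-ene.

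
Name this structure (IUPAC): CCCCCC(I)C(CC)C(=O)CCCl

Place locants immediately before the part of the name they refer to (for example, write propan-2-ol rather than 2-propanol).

The longest carbon chain that includes the carbonyl has 10 carbons, so the parent hydride is decane.
A ketone (C=O on an internal carbon) is the principal characteristic group, giving the suffix -one.
The numbering direction is chosen so that numbering from this end puts the carbonyl group at C-3 rather than C-8.
With this numbering: the carbonyl at C-3; a chloro group at C-1; an ethyl group at C-4; an iodo group at C-5.
The substituents are ordered alphabetically, ignoring any di-/tri- multipliers.
Putting it together: 1-chloro-4-ethyl-5-iododecan-3-one.

1-chloro-4-ethyl-5-iododecan-3-one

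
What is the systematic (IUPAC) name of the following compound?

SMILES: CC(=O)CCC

pentan-2-one

The longest carbon chain that includes the carbonyl has 5 carbons, so the parent hydride is pentane.
The principal characteristic group is a ketone (C=O on an internal carbon), named with the suffix -one.
Number the chain so that numbering from this end puts the carbonyl group at C-2 rather than C-4.
With this numbering: the carbonyl at C-2.
The name is pentan-2-one.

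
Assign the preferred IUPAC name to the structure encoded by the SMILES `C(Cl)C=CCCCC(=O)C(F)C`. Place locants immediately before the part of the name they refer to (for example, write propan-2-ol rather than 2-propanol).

9-chloro-2-fluoronon-7-en-3-one

The longest carbon chain that includes the carbonyl and the multiple bond has 9 carbons, so the parent hydride is nonane.
A ketone (C=O on an internal carbon) is the principal characteristic group, giving the suffix -one.
The chain contains a C=C double bond, so the unsaturation ending is -ene.
The numbering direction is chosen so that numbering from this end puts the carbonyl group at C-3 rather than C-7.
This places the carbonyl at C-3; the double bond between C-7 and C-8; a chloro group at C-9; a fluoro group at C-2.
Substituent prefixes are cited in alphabetical order (multiplying prefixes like di-/tri- are ignored for ordering).
Assembling the pieces gives 9-chloro-2-fluoronon-7-en-3-one.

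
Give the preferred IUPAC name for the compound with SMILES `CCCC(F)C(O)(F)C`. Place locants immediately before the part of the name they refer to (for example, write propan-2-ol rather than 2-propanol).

2,3-difluorohexan-2-ol

The longest carbon chain that includes the –OH group has 6 carbons, so the parent hydride is hexane.
The principal characteristic group is an alcohol (–OH), named with the suffix -ol.
Choose the numbering such that numbering from this end puts the hydroxyl group at C-2 rather than C-5.
That gives the hydroxyl at C-2; fluoro groups at C-2 and C-3.
Putting it together: 2,3-difluorohexan-2-ol.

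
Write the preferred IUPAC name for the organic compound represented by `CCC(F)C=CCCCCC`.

3-fluorodec-4-ene

The longest chain bearing the multiple bond is 10 carbons long (decane).
A C=C double bond in the chain gives the infix -ene-.
The numbering direction is chosen so that numbering from this end puts the double bond at C-4 rather than C-6.
With this numbering: the double bond between C-4 and C-5; a fluoro group at C-3.
The name is 3-fluorodec-4-ene.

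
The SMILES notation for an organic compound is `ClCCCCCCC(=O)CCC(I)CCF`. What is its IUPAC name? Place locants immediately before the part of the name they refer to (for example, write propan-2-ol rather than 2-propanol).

Counting along the main chain through the carbonyl gives 12 carbons: the parent is dodecane.
The highest-priority functional group is a ketone (C=O on an internal carbon), so the name ends in -one.
The numbering direction is chosen so that numbering from this end puts the carbonyl group at C-6 rather than C-7.
This places the carbonyl at C-6; a chloro group at C-12; a fluoro group at C-1; an iodo group at C-3.
Prefixes are listed alphabetically: chloro, fluoro, iodo.
Putting it together: 12-chloro-1-fluoro-3-iodododecan-6-one.

12-chloro-1-fluoro-3-iodododecan-6-one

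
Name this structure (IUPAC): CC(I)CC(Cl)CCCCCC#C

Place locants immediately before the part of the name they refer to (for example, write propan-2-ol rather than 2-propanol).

The longest carbon chain that includes the multiple bond has 11 carbons, so the parent hydride is undecane.
There is one C≡C triple bond, indicated by the ending -yne.
Choose the numbering such that numbering from this end puts the triple bond at C-1 rather than C-10.
That gives the triple bond between C-1 and C-2; a chloro group at C-8; an iodo group at C-10.
The substituents are ordered alphabetically, ignoring any di-/tri- multipliers.
The name is 8-chloro-10-iodoundec-1-yne.

8-chloro-10-iodoundec-1-yne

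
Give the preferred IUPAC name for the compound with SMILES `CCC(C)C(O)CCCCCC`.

3-methyldecan-4-ol

Counting along the main chain through the –OH group gives 10 carbons: the parent is decane.
An alcohol (–OH) is the principal characteristic group, giving the suffix -ol.
The numbering direction is chosen so that numbering from this end puts the hydroxyl group at C-4 rather than C-7.
With this numbering: the hydroxyl at C-4; a methyl group at C-3.
The name is 3-methyldecan-4-ol.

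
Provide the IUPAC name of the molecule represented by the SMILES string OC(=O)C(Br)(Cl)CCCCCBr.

Counting along the main chain through the –COOH group gives 7 carbons: the parent is heptane.
The principal characteristic group is a carboxylic acid (terminal –COOH), named with the suffix -oic acid.
Number the chain so that the carboxylic acid carbon is C-1 by definition.
This places bromo groups at C-2 and C-7; a chloro group at C-2.
Prefixes are listed alphabetically: bromo, chloro.
The name is 2,7-dibromo-2-chloroheptanoic acid.

2,7-dibromo-2-chloroheptanoic acid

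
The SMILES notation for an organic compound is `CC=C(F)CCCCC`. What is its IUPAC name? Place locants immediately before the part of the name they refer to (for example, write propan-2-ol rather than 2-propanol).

3-fluorooct-2-ene

Counting along the main chain through the multiple bond gives 8 carbons: the parent is octane.
There is one C=C double bond, indicated by the ending -ene.
The numbering direction is chosen so that numbering from this end puts the double bond at C-2 rather than C-6.
With this numbering: the double bond between C-2 and C-3; a fluoro group at C-3.
Putting it together: 3-fluorooct-2-ene.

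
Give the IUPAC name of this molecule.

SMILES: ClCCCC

1-chlorobutane

The longest continuous carbon chain has 4 atoms, so the parent hydride is butane.
The numbering direction is chosen so that the substituent locant set {1} is lower than {4} at the first point of difference.
With this numbering: a chloro group at C-1.
Assembling the pieces gives 1-chlorobutane.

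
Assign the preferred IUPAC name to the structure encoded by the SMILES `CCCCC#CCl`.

1-chlorohex-1-yne

The longest carbon chain that includes the multiple bond has 6 carbons, so the parent hydride is hexane.
The chain contains a C≡C triple bond, so the unsaturation ending is -yne.
Number the chain so that numbering from this end puts the triple bond at C-1 rather than C-5.
With this numbering: the triple bond between C-1 and C-2; a chloro group at C-1.
Assembling the pieces gives 1-chlorohex-1-yne.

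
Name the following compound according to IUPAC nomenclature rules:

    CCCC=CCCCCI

Counting along the main chain through the multiple bond gives 9 carbons: the parent is nonane.
A C=C double bond in the chain gives the infix -ene-.
The numbering direction is chosen so that numbering from this end puts the double bond at C-4 rather than C-5.
This places the double bond between C-4 and C-5; an iodo group at C-9.
Assembling the pieces gives 9-iodonon-4-ene.

9-iodonon-4-ene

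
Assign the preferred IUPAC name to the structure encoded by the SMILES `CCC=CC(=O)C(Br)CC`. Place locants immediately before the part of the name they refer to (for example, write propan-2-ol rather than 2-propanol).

3-bromooct-5-en-4-one

The longest chain bearing the carbonyl and the multiple bond is 8 carbons long (octane).
The principal characteristic group is a ketone (C=O on an internal carbon), named with the suffix -one.
The chain contains a C=C double bond, so the unsaturation ending is -ene.
Number the chain so that numbering from this end puts the carbonyl group at C-4 rather than C-5.
This places the carbonyl at C-4; the double bond between C-5 and C-6; a bromo group at C-3.
Putting it together: 3-bromooct-5-en-4-one.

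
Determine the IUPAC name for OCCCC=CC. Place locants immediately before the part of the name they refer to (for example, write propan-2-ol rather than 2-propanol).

The longest carbon chain that includes the –OH group and the multiple bond has 6 carbons, so the parent hydride is hexane.
The highest-priority functional group is an alcohol (–OH), so the name ends in -ol.
The chain contains a C=C double bond, so the unsaturation ending is -ene.
The numbering direction is chosen so that numbering from this end puts the hydroxyl group at C-1 rather than C-6.
With this numbering: the hydroxyl at C-1; the double bond between C-4 and C-5.
Assembling the pieces gives hex-4-en-1-ol.

hex-4-en-1-ol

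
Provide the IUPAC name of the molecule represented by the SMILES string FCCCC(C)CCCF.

The parent chain contains 7 carbons (heptane).
Both numbering directions give the same locant set; either may be used.
This places fluoro groups at C-1 and C-7; a methyl group at C-4.
Prefixes are listed alphabetically: fluoro, methyl.
Assembling the pieces gives 1,7-difluoro-4-methylheptane.

1,7-difluoro-4-methylheptane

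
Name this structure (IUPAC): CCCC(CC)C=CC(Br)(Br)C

The longest chain bearing the multiple bond is 8 carbons long (octane).
There is one C=C double bond, indicated by the ending -ene.
Number the chain so that numbering from this end puts the double bond at C-3 rather than C-5.
This places the double bond between C-3 and C-4; two bromo groups at C-2; an ethyl group at C-5.
Prefixes are listed alphabetically: bromo, ethyl.
Assembling the pieces gives 2,2-dibromo-5-ethyloct-3-ene.

2,2-dibromo-5-ethyloct-3-ene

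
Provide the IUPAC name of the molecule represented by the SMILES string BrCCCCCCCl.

The longest carbon chain is 6 atoms: the parent is hexane.
The numbering direction is chosen so that the locant sets are identical either way, so the alphabetically earlier bromo substituent takes the lower locant (1 rather than 6).
With this numbering: a bromo group at C-1; a chloro group at C-6.
The substituents are ordered alphabetically, ignoring any di-/tri- multipliers.
The name is 1-bromo-6-chlorohexane.

1-bromo-6-chlorohexane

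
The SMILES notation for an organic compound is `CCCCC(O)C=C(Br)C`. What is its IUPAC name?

2-bromooct-2-en-4-ol

The longest carbon chain that includes the –OH group and the multiple bond has 8 carbons, so the parent hydride is octane.
The highest-priority functional group is an alcohol (–OH), so the name ends in -ol.
The chain contains a C=C double bond, so the unsaturation ending is -ene.
Number the chain so that numbering from this end puts the hydroxyl group at C-4 rather than C-5.
This places the hydroxyl at C-4; the double bond between C-2 and C-3; a bromo group at C-2.
The name is 2-bromooct-2-en-4-ol.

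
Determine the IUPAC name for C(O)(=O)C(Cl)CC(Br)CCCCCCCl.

4-bromo-2,10-dichlorodecanoic acid

The longest carbon chain that includes the –COOH group has 10 carbons, so the parent hydride is decane.
A carboxylic acid (terminal –COOH) is the principal characteristic group, giving the suffix -oic acid.
Number the chain so that the carboxylic acid carbon is C-1 by definition.
That gives a bromo group at C-4; chloro groups at C-2 and C-10.
The substituents are ordered alphabetically, ignoring any di-/tri- multipliers.
Assembling the pieces gives 4-bromo-2,10-dichlorodecanoic acid.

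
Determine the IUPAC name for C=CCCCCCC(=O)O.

The longest carbon chain that includes the –COOH group and the multiple bond has 8 carbons, so the parent hydride is octane.
A carboxylic acid (terminal –COOH) is the principal characteristic group, giving the suffix -oic acid.
The chain contains a C=C double bond, so the unsaturation ending is -ene.
The numbering direction is chosen so that the carboxylic acid carbon is C-1 by definition.
That gives the double bond between C-7 and C-8.
Assembling the pieces gives oct-7-enoic acid.

oct-7-enoic acid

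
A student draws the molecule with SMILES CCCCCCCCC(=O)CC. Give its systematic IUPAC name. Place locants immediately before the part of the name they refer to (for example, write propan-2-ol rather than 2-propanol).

undecan-3-one

The longest carbon chain that includes the carbonyl has 11 carbons, so the parent hydride is undecane.
A ketone (C=O on an internal carbon) is the principal characteristic group, giving the suffix -one.
Choose the numbering such that numbering from this end puts the carbonyl group at C-3 rather than C-9.
That gives the carbonyl at C-3.
The name is undecan-3-one.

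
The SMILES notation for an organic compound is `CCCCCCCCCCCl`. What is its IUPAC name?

1-chlorodecane

The parent chain contains 10 carbons (decane).
The numbering direction is chosen so that the substituent locant set {1} is lower than {10} at the first point of difference.
That gives a chloro group at C-1.
The name is 1-chlorodecane.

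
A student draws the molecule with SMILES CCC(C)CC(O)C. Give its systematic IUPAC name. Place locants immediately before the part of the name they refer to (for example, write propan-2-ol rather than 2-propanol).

4-methylhexan-2-ol

Counting along the main chain through the –OH group gives 6 carbons: the parent is hexane.
The principal characteristic group is an alcohol (–OH), named with the suffix -ol.
Number the chain so that numbering from this end puts the hydroxyl group at C-2 rather than C-5.
With this numbering: the hydroxyl at C-2; a methyl group at C-4.
The name is 4-methylhexan-2-ol.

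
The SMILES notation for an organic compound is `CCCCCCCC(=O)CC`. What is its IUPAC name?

decan-3-one

The longest carbon chain that includes the carbonyl has 10 carbons, so the parent hydride is decane.
A ketone (C=O on an internal carbon) is the principal characteristic group, giving the suffix -one.
Number the chain so that numbering from this end puts the carbonyl group at C-3 rather than C-8.
That gives the carbonyl at C-3.
The name is decan-3-one.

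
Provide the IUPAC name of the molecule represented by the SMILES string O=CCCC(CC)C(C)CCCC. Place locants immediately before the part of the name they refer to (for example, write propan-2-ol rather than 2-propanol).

4-ethyl-5-methylnonanal

The longest chain bearing the –CHO group is 9 carbons long (nonane).
An aldehyde (terminal –CHO) is the principal characteristic group, giving the suffix -al.
Number the chain so that the aldehyde carbon is C-1 by definition.
This places an ethyl group at C-4; a methyl group at C-5.
The substituents are ordered alphabetically, ignoring any di-/tri- multipliers.
Putting it together: 4-ethyl-5-methylnonanal.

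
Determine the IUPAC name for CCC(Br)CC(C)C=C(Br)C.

Counting along the main chain through the multiple bond gives 8 carbons: the parent is octane.
There is one C=C double bond, indicated by the ending -ene.
Choose the numbering such that numbering from this end puts the double bond at C-2 rather than C-6.
This places the double bond between C-2 and C-3; bromo groups at C-2 and C-6; a methyl group at C-4.
Substituent prefixes are cited in alphabetical order (multiplying prefixes like di-/tri- are ignored for ordering).
The name is 2,6-dibromo-4-methyloct-2-ene.

2,6-dibromo-4-methyloct-2-ene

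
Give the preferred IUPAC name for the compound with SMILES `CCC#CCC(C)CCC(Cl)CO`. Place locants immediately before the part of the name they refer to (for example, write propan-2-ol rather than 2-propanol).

The longest carbon chain that includes the –OH group and the multiple bond has 10 carbons, so the parent hydride is decane.
The principal characteristic group is an alcohol (–OH), named with the suffix -ol.
There is one C≡C triple bond, indicated by the ending -yne.
Choose the numbering such that numbering from this end puts the hydroxyl group at C-1 rather than C-10.
With this numbering: the hydroxyl at C-1; the triple bond between C-7 and C-8; a chloro group at C-2; a methyl group at C-5.
The substituents are ordered alphabetically, ignoring any di-/tri- multipliers.
The name is 2-chloro-5-methyldec-7-yn-1-ol.

2-chloro-5-methyldec-7-yn-1-ol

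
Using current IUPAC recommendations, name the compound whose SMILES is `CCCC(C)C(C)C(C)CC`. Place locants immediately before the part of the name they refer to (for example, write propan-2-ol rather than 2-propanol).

The longest continuous carbon chain has 8 atoms, so the parent hydride is octane.
The numbering direction is chosen so that the substituent locant set {3,4,5} is lower than {4,5,6} at the first point of difference.
That gives methyl groups at C-3 and C-4 and C-5.
The name is 3,4,5-trimethyloctane.

3,4,5-trimethyloctane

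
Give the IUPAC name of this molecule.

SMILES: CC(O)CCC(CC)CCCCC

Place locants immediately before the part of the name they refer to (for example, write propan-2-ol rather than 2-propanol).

The longest chain bearing the –OH group is 10 carbons long (decane).
An alcohol (–OH) is the principal characteristic group, giving the suffix -ol.
Choose the numbering such that numbering from this end puts the hydroxyl group at C-2 rather than C-9.
With this numbering: the hydroxyl at C-2; an ethyl group at C-5.
Assembling the pieces gives 5-ethyldecan-2-ol.

5-ethyldecan-2-ol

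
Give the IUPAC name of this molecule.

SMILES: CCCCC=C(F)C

2-fluorohept-2-ene

The longest chain bearing the multiple bond is 7 carbons long (heptane).
A C=C double bond in the chain gives the infix -ene-.
Choose the numbering such that numbering from this end puts the double bond at C-2 rather than C-5.
This places the double bond between C-2 and C-3; a fluoro group at C-2.
The name is 2-fluorohept-2-ene.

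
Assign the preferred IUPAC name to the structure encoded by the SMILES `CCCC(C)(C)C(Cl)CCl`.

The longest continuous carbon chain has 6 atoms, so the parent hydride is hexane.
Choose the numbering such that the substituent locant set {1,2,3,3} is lower than {4,4,5,6} at the first point of difference.
With this numbering: chloro groups at C-1 and C-2; two methyl groups at C-3.
Prefixes are listed alphabetically: chloro, methyl.
The name is 1,2-dichloro-3,3-dimethylhexane.

1,2-dichloro-3,3-dimethylhexane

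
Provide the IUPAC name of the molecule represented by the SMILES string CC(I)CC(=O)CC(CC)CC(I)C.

6-ethyl-2,8-diiodononan-4-one

The longest chain bearing the carbonyl is 9 carbons long (nonane).
A ketone (C=O on an internal carbon) is the principal characteristic group, giving the suffix -one.
The numbering direction is chosen so that numbering from this end puts the carbonyl group at C-4 rather than C-6.
With this numbering: the carbonyl at C-4; an ethyl group at C-6; iodo groups at C-2 and C-8.
The substituents are ordered alphabetically, ignoring any di-/tri- multipliers.
Assembling the pieces gives 6-ethyl-2,8-diiodononan-4-one.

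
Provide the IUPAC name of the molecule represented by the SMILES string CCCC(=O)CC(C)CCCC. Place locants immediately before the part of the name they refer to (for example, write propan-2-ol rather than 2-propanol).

The longest chain bearing the carbonyl is 10 carbons long (decane).
The principal characteristic group is a ketone (C=O on an internal carbon), named with the suffix -one.
Choose the numbering such that numbering from this end puts the carbonyl group at C-4 rather than C-7.
That gives the carbonyl at C-4; a methyl group at C-6.
Assembling the pieces gives 6-methyldecan-4-one.

6-methyldecan-4-one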